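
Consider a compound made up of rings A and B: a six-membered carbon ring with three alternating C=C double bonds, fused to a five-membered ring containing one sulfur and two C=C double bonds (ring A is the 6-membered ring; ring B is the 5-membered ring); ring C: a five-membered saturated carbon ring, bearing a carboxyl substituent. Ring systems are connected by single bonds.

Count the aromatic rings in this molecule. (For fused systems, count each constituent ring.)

Rings A and B form a fused bicyclic system (with one sulfur) with 9 sp² atoms and 10 π electrons from ring double bonds plus a heteroatom lone pair. 10 = 4(2)+2, so the system is aromatic and both rings count as aromatic (benzothiophene).
Ring C has only sp³ atoms, so it is not fully conjugated — not aromatic (cyclopentane).
Aromatic: A, B. Total: 2.

2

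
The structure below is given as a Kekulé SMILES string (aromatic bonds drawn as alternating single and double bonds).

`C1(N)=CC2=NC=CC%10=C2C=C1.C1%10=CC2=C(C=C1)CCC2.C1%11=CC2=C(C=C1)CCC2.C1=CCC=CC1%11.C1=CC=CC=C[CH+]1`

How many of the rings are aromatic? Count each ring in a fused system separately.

5

The SMILES encodes two fused six-membered rings, each with three alternating double bonds; one ring is all carbon and the other has one ring nitrogen; a six-membered carbon ring with three alternating C=C double bonds, fused to a saturated five-membered carbon ring; a six-membered carbon ring with three alternating C=C double bonds, fused to a saturated five-membered carbon ring; a six-membered carbon ring with two isolated C=C double bonds and two sp³ carbons; a seven-membered all-carbon ring bearing a positive charge on one carbon, with three C=C double bonds.
The fused 6/6-membered bicyclic (with one nitrogen) is a single π system with 10 sp² atoms and 10 π electrons from ring double bonds. 10 = 4(2)+2, so the system is aromatic and both rings count as aromatic (quinoline).
The 6-membered ring is fully conjugated (every ring atom contributes a p orbital); 3 ring double bonds give 6 π electrons. Since 6 = 4n+2 (n=1), it is aromatic (benzene ring).
The 5-membered ring has three sp³ carbons, so it is not fully conjugated — not aromatic (cyclopentane ring).
The second 6-membered ring is planar and fully conjugated; 3 ring double bonds give 6 π electrons. That satisfies 4n+2 with n=1, so it is aromatic (benzene ring).
The second 5-membered ring has three sp³ carbons, so it is not fully conjugated — not aromatic (cyclopentane ring).
The third 6-membered ring has two sp³ carbons, so it is not fully conjugated — not aromatic (1,4-cyclohexadiene).
The 7-membered ring is planar and fully conjugated; 3 ring double bonds (6 π electrons) plus the carbocation's empty p orbital (0, but keeps the ring conjugated) give 6 π electrons. That satisfies 4n+2 with n=1, so it is aromatic (tropylium cation).
5 of the 8 rings are aromatic. Total: 5.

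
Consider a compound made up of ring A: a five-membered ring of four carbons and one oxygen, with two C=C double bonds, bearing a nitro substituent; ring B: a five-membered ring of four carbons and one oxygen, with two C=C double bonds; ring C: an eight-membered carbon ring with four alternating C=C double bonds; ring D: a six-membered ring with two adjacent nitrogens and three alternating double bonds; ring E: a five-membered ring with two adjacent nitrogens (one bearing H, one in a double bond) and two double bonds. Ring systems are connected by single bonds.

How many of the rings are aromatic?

4

Ring A is planar and fully conjugated; 2 ring double bonds (4 π electrons) plus a heteroatom lone pair (2) give 6 π electrons. 6 = 4(1)+2, so ring A is aromatic (furan).
Ring B is fully conjugated (every ring atom contributes a p orbital); 2 ring double bonds (4 π electrons) plus a heteroatom lone pair (2) give 6 π electrons. That satisfies 4n+2 with n=1, so ring B is aromatic (furan).
Ring C has only sp² ring atoms; a planar conformation would have a fully conjugated π system of 8 electrons. But 8 = 4(2), which is 4n not 4n+2, so ring C is not aromatic (cyclooctatetraene) — cyclooctatetraene distorts into a non-planar tub to avoid antiaromaticity.
Ring D is planar and fully conjugated; 3 ring double bonds give 6 π electrons. 6 = 4(1)+2, so ring D is aromatic (pyridazine).
Ring E has a continuous p-orbital overlap around the ring; 2 ring double bonds (4 π electrons) plus a heteroatom lone pair (2) give 6 π electrons. That satisfies 4n+2 with n=1, so ring E is aromatic (pyrazole).
Aromatic: A, B, D, E. Total: 4.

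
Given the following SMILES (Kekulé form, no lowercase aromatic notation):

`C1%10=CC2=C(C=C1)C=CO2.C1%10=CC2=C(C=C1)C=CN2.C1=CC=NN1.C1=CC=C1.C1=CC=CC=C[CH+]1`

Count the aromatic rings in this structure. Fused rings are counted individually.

The SMILES encodes a six-membered carbon ring with three alternating C=C double bonds, fused to a five-membered ring containing one oxygen and two C=C double bonds; a six-membered carbon ring with three alternating C=C double bonds, fused to a five-membered ring containing one N–H nitrogen and two C=C double bonds; a five-membered ring with two adjacent nitrogens (one bearing H, one in a double bond) and two double bonds; a four-membered carbon ring with two alternating C=C double bonds; a seven-membered all-carbon ring bearing a positive charge on one carbon, with three C=C double bonds.
The fused 6/5-membered bicyclic (with one oxygen) is a single π system with 9 sp² atoms and 10 π electrons from ring double bonds plus a heteroatom lone pair. 10 = 4(2)+2, so the system is aromatic and both rings count as aromatic (benzofuran).
The fused 6/5-membered bicyclic (with one N–H) is a single π system with 9 sp² atoms and 10 π electrons from ring double bonds plus a heteroatom lone pair. 10 = 4(2)+2, so the system is aromatic and both rings count as aromatic (indole).
The 5-membered ring with two adjacent nitrogens (one N–H, one =N–) is planar and fully conjugated; 2 ring double bonds (4 π electrons) plus a heteroatom lone pair (2) give 6 π electrons. Since 6 = 4n+2 (n=1), it is aromatic (pyrazole).
The 4-membered ring has only sp² ring atoms; a planar conformation would have a fully conjugated π system of 4 electrons. But 4 = 4(1), which is 4n not 4n+2, so it is not aromatic (cyclobutadiene) — cyclobutadiene is antiaromatic and distorts to a rectangle.
The 7-membered ring is planar and fully conjugated; 3 ring double bonds (6 π electrons) plus the carbocation's empty p orbital (0, but keeps the ring conjugated) give 6 π electrons. 6 = 4(1)+2, so it is aromatic (tropylium cation).
6 of the 7 rings are aromatic. Total: 6.

6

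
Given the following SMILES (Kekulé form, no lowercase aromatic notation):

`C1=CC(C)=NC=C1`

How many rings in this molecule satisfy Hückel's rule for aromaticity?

The SMILES encodes a six-membered ring of five carbons and one nitrogen with three alternating double bonds.
The 6-membered ring with one nitrogen is fully conjugated (every ring atom contributes a p orbital); 3 ring double bonds give 6 π electrons. That satisfies 4n+2 with n=1, so it is aromatic (pyridine).

1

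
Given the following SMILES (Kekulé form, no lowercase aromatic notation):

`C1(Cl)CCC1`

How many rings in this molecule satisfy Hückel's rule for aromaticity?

0

The SMILES encodes a four-membered saturated carbon ring.
The 4-membered ring has only sp³ atoms, so it is not fully conjugated — not aromatic (cyclobutane).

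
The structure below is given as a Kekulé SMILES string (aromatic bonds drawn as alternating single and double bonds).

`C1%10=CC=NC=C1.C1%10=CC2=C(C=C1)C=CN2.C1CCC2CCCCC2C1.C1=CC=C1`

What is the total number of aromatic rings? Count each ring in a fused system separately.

3

The SMILES encodes a six-membered ring of five carbons and one nitrogen with three alternating double bonds; a six-membered carbon ring with three alternating C=C double bonds, fused to a five-membered ring containing one N–H nitrogen and two C=C double bonds; two fused six-membered saturated carbon rings; a four-membered carbon ring with two alternating C=C double bonds.
The 6-membered ring with one nitrogen has a continuous p-orbital overlap around the ring; 3 ring double bonds give 6 π electrons. That satisfies 4n+2 with n=1, so it is aromatic (pyridine).
The fused 6/5-membered bicyclic (with one N–H) is a single π system with 9 sp² atoms and 10 π electrons from ring double bonds plus a heteroatom lone pair. 10 = 4(2)+2, so the system is aromatic and both rings count as aromatic (indole).
The 6-membered ring has only sp³ atoms, so it is not fully conjugated — not aromatic (cyclohexane ring).
The second 6-membered ring has only sp³ atoms, so it is not fully conjugated — not aromatic (cyclohexane ring).
The 4-membered ring has only sp² ring atoms; a planar conformation would have a fully conjugated π system of 4 electrons. But 4 = 4(1), which is 4n not 4n+2, so it is not aromatic (cyclobutadiene) — cyclobutadiene is antiaromatic and distorts to a rectangle.
3 of the 6 rings are aromatic. Total: 3.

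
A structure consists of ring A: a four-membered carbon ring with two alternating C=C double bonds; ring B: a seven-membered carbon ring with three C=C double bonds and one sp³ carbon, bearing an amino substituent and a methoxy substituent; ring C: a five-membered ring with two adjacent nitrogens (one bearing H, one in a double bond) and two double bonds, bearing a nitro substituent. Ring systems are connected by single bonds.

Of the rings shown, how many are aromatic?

1

Ring A has only sp² ring atoms; a planar conformation would have a fully conjugated π system of 4 electrons. But 4 = 4(1), which is 4n not 4n+2, so ring A is not aromatic (cyclobutadiene) — cyclobutadiene is antiaromatic and distorts to a rectangle.
Ring B has one sp³ carbon, so it is not fully conjugated — not aromatic (cycloheptatriene).
Ring C is fully conjugated (every ring atom contributes a p orbital); 2 ring double bonds (4 π electrons) plus a heteroatom lone pair (2) give 6 π electrons. 6 = 4(1)+2, so ring C is aromatic (pyrazole).
Aromatic: C. Total: 1.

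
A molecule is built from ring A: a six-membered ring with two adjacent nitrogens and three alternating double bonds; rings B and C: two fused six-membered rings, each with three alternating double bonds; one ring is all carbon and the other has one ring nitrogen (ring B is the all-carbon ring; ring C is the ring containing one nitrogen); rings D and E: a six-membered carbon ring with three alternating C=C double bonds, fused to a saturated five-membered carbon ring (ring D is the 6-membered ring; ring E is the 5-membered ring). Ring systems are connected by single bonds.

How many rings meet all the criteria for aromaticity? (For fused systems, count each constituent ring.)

Ring A has a continuous p-orbital overlap around the ring; 3 ring double bonds give 6 π electrons. Since 6 = 4n+2 (n=1), ring A is aromatic (pyridazine).
Rings B and C form a fused bicyclic system (with one nitrogen) with 10 sp² atoms and 10 π electrons from ring double bonds. 10 = 4(2)+2, so the system is aromatic and both rings count as aromatic (quinoline).
Ring D has a continuous p-orbital overlap around the ring; 3 ring double bonds give 6 π electrons. Since 6 = 4n+2 (n=1), ring D is aromatic (benzene ring).
Ring E has three sp³ carbons, so it is not fully conjugated — not aromatic (cyclopentane ring).
Aromatic: A, B, C, D. Total: 4.

4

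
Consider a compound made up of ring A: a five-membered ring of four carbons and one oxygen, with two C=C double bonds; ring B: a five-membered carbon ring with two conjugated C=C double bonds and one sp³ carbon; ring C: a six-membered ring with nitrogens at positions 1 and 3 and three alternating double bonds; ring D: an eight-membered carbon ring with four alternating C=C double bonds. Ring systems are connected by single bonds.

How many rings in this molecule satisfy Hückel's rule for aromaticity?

2

Ring A has a continuous p-orbital overlap around the ring; 2 ring double bonds (4 π electrons) plus a heteroatom lone pair (2) give 6 π electrons. That satisfies 4n+2 with n=1, so ring A is aromatic (furan).
Ring B has one sp³ carbon, so it is not fully conjugated — not aromatic (cyclopentadiene).
Ring C is fully conjugated (every ring atom contributes a p orbital); 3 ring double bonds give 6 π electrons. That satisfies 4n+2 with n=1, so ring C is aromatic (pyrimidine).
Ring D has only sp² ring atoms; a planar conformation would have a fully conjugated π system of 8 electrons. But 8 = 4(2), which is 4n not 4n+2, so ring D is not aromatic (cyclooctatetraene) — cyclooctatetraene distorts into a non-planar tub to avoid antiaromaticity.
Aromatic: A, C. Total: 2.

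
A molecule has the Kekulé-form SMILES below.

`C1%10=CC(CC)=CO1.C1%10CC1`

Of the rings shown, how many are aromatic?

1

The SMILES encodes a five-membered ring of four carbons and one oxygen, with two C=C double bonds; a three-membered saturated carbon ring.
The 5-membered ring with one oxygen has a continuous p-orbital overlap around the ring; 2 ring double bonds (4 π electrons) plus a heteroatom lone pair (2) give 6 π electrons. That satisfies 4n+2 with n=1, so it is aromatic (furan).
The 3-membered ring has only sp³ atoms, so it is not fully conjugated — not aromatic (cyclopropane).
1 of the 2 rings is aromatic. Total: 1.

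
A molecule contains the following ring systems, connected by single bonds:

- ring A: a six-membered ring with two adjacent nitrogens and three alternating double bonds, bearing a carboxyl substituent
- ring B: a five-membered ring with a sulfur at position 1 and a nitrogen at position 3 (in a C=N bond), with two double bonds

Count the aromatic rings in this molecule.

Ring A has a continuous p-orbital overlap around the ring; 3 ring double bonds give 6 π electrons. 6 = 4(1)+2, so ring A is aromatic (pyridazine).
Ring B has a continuous p-orbital overlap around the ring; 2 ring double bonds (4 π electrons) plus a heteroatom lone pair (2) give 6 π electrons. Since 6 = 4n+2 (n=1), ring B is aromatic (thiazole).
Aromatic: A, B. Total: 2.

2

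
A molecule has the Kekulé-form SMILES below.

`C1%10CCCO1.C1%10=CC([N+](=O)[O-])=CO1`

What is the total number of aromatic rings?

1

The SMILES encodes a five-membered saturated ring of four carbons and one oxygen; a five-membered ring of four carbons and one oxygen, with two C=C double bonds.
The 5-membered ring with one oxygen has only sp³ atoms, so it is not fully conjugated — not aromatic (tetrahydrofuran).
The second 5-membered ring with one oxygen has a continuous p-orbital overlap around the ring; 2 ring double bonds (4 π electrons) plus a heteroatom lone pair (2) give 6 π electrons. Since 6 = 4n+2 (n=1), it is aromatic (furan).
1 of the 2 rings is aromatic. Total: 1.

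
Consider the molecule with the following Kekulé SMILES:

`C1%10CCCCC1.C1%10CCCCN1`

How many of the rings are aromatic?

0

The SMILES encodes a six-membered saturated carbon ring; a six-membered saturated ring of five carbons and one N–H nitrogen.
The 6-membered ring has only sp³ atoms, so it is not fully conjugated — not aromatic (cyclohexane).
The 6-membered ring with one N–H has only sp³ atoms, so it is not fully conjugated — not aromatic (piperidine).
None of the rings are aromatic. Total: 0.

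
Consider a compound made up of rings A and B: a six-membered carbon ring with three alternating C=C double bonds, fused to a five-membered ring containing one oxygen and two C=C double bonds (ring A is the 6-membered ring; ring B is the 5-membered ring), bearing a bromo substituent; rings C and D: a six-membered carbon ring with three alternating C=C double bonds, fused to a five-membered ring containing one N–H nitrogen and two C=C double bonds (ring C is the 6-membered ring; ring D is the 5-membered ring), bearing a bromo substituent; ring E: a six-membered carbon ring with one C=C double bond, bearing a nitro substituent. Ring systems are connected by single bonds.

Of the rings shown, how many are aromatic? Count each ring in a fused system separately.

Rings A and B form a fused bicyclic system (with one oxygen) with 9 sp² atoms and 10 π electrons from ring double bonds plus a heteroatom lone pair. 10 = 4(2)+2, so the system is aromatic and both rings count as aromatic (benzofuran).
Rings C and D form a fused bicyclic system (with one N–H) with 9 sp² atoms and 10 π electrons from ring double bonds plus a heteroatom lone pair. 10 = 4(2)+2, so the system is aromatic and both rings count as aromatic (indole).
Ring E has four sp³ carbons, so it is not fully conjugated — not aromatic (cyclohexene).
Aromatic: A, B, C, D. Total: 4.

4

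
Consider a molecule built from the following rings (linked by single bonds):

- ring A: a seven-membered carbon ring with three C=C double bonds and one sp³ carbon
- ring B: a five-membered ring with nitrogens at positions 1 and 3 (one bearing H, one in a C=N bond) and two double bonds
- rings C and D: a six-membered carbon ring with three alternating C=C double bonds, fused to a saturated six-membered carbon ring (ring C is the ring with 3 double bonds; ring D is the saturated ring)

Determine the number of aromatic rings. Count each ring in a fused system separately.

2

Ring A has one sp³ carbon, so it is not fully conjugated — not aromatic (cycloheptatriene).
Ring B is planar and fully conjugated; 2 ring double bonds (4 π electrons) plus a heteroatom lone pair (2) give 6 π electrons. That satisfies 4n+2 with n=1, so ring B is aromatic (imidazole).
Ring C is planar and fully conjugated; 3 ring double bonds give 6 π electrons. Since 6 = 4n+2 (n=1), ring C is aromatic (benzene ring).
Ring D has four sp³ carbons, so it is not fully conjugated — not aromatic (cyclohexane ring).
Aromatic: B, C. Total: 2.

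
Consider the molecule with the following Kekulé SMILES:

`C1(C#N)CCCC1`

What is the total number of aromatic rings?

The SMILES encodes a five-membered saturated carbon ring.
The 5-membered ring has only sp³ atoms, so it is not fully conjugated — not aromatic (cyclopentane).

0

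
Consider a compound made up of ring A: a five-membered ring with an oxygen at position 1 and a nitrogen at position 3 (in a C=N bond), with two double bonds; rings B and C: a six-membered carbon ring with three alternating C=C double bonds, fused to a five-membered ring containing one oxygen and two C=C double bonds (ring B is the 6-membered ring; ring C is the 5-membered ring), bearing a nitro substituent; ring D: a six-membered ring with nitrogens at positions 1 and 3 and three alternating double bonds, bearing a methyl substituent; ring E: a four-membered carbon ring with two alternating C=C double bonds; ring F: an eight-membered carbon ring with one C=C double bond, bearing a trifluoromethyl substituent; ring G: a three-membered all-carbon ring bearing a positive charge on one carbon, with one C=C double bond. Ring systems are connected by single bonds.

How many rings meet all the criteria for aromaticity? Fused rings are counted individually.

Ring A is fully conjugated (every ring atom contributes a p orbital); 2 ring double bonds (4 π electrons) plus a heteroatom lone pair (2) give 6 π electrons. That satisfies 4n+2 with n=1, so ring A is aromatic (oxazole).
Rings B and C form a fused bicyclic system (with one oxygen) with 9 sp² atoms and 10 π electrons from ring double bonds plus a heteroatom lone pair. 10 = 4(2)+2, so the system is aromatic and both rings count as aromatic (benzofuran).
Ring D has a continuous p-orbital overlap around the ring; 3 ring double bonds give 6 π electrons. 6 = 4(1)+2, so ring D is aromatic (pyrimidine).
Ring E has only sp² ring atoms; a planar conformation would have a fully conjugated π system of 4 electrons. But 4 = 4(1), which is 4n not 4n+2, so ring E is not aromatic (cyclobutadiene) — cyclobutadiene is antiaromatic and distorts to a rectangle.
Ring F has six sp³ carbons, so it is not fully conjugated — not aromatic (cyclooctene).
Ring G has a continuous p-orbital overlap around the ring; 1 ring double bond (2 π electrons) plus the carbocation's empty p orbital (0, but keeps the ring conjugated) give 2 π electrons. That satisfies 4n+2 with n=0, so ring G is aromatic (cyclopropenyl cation).
Aromatic: A, B, C, D, G. Total: 5.

5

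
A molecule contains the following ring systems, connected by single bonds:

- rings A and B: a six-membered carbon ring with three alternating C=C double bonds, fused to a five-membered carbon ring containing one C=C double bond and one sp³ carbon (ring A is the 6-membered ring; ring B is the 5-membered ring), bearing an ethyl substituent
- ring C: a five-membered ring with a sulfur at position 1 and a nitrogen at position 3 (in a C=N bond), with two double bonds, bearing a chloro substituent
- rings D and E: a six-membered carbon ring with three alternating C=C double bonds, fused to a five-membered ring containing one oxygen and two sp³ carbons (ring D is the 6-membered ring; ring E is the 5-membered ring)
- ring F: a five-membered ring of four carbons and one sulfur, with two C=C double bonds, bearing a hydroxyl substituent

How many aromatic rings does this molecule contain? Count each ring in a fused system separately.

Ring A has a continuous p-orbital overlap around the ring; 3 ring double bonds give 6 π electrons. Since 6 = 4n+2 (n=1), ring A is aromatic (benzene ring).
Ring B has one sp³ carbon, so it is not fully conjugated — not aromatic (cyclopentene ring).
Ring C has a continuous p-orbital overlap around the ring; 2 ring double bonds (4 π electrons) plus a heteroatom lone pair (2) give 6 π electrons. Since 6 = 4n+2 (n=1), ring C is aromatic (thiazole).
Ring D is fully conjugated (every ring atom contributes a p orbital); 3 ring double bonds give 6 π electrons. 6 = 4(1)+2, so ring D is aromatic (benzene ring).
Ring E has two sp³ carbons, so it is not fully conjugated — not aromatic (oxolane ring).
Ring F has a continuous p-orbital overlap around the ring; 2 ring double bonds (4 π electrons) plus a heteroatom lone pair (2) give 6 π electrons. That satisfies 4n+2 with n=1, so ring F is aromatic (thiophene).
Aromatic: A, C, D, F. Total: 4.

4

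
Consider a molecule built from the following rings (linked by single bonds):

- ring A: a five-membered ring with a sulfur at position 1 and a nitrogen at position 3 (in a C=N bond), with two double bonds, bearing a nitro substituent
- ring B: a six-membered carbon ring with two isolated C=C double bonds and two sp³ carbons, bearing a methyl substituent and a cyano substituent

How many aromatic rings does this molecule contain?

Ring A is fully conjugated (every ring atom contributes a p orbital); 2 ring double bonds (4 π electrons) plus a heteroatom lone pair (2) give 6 π electrons. That satisfies 4n+2 with n=1, so ring A is aromatic (thiazole).
Ring B has two sp³ carbons, so it is not fully conjugated — not aromatic (1,4-cyclohexadiene).
Aromatic: A. Total: 1.

1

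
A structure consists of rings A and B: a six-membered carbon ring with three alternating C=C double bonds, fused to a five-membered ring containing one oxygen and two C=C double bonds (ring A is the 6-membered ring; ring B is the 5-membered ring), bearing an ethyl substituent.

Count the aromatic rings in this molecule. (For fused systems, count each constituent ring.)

Rings A and B form a fused bicyclic system (with one oxygen) with 9 sp² atoms and 10 π electrons from ring double bonds plus a heteroatom lone pair. 10 = 4(2)+2, so the system is aromatic and both rings count as aromatic (benzofuran).
Aromatic: A, B. Total: 2.

2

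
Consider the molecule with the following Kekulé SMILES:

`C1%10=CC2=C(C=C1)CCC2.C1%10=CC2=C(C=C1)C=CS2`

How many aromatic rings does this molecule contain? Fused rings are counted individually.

3

The SMILES encodes a six-membered carbon ring with three alternating C=C double bonds, fused to a saturated five-membered carbon ring; a six-membered carbon ring with three alternating C=C double bonds, fused to a five-membered ring containing one sulfur and two C=C double bonds.
The 6-membered ring is fully conjugated (every ring atom contributes a p orbital); 3 ring double bonds give 6 π electrons. 6 = 4(1)+2, so it is aromatic (benzene ring).
The 5-membered ring has three sp³ carbons, so it is not fully conjugated — not aromatic (cyclopentane ring).
The fused 6/5-membered bicyclic (with one sulfur) is a single π system with 9 sp² atoms and 10 π electrons from ring double bonds plus a heteroatom lone pair. 10 = 4(2)+2, so the system is aromatic and both rings count as aromatic (benzothiophene).
3 of the 4 rings are aromatic. Total: 3.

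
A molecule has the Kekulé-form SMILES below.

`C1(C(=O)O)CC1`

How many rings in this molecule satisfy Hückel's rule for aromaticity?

The SMILES encodes a three-membered saturated carbon ring.
The 3-membered ring has only sp³ atoms, so it is not fully conjugated — not aromatic (cyclopropane).

0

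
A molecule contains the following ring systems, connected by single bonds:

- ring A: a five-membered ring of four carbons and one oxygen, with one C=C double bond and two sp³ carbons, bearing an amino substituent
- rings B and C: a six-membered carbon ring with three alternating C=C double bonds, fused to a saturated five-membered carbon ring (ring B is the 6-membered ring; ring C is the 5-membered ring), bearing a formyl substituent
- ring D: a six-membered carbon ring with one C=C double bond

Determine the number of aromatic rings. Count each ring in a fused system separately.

Ring A has two sp³ carbons, so it is not fully conjugated — not aromatic (2,3-dihydrofuran).
Ring B has a continuous p-orbital overlap around the ring; 3 ring double bonds give 6 π electrons. Since 6 = 4n+2 (n=1), ring B is aromatic (benzene ring).
Ring C has three sp³ carbons, so it is not fully conjugated — not aromatic (cyclopentane ring).
Ring D has four sp³ carbons, so it is not fully conjugated — not aromatic (cyclohexene).
Aromatic: B. Total: 1.

1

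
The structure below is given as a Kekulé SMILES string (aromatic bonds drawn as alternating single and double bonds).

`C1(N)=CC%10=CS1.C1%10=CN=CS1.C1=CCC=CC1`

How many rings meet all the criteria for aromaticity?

2

The SMILES encodes a five-membered ring of four carbons and one sulfur, with two C=C double bonds; a five-membered ring with a sulfur at position 1 and a nitrogen at position 3 (in a C=N bond), with two double bonds; a six-membered carbon ring with two isolated C=C double bonds and two sp³ carbons.
The 5-membered ring with one sulfur is fully conjugated (every ring atom contributes a p orbital); 2 ring double bonds (4 π electrons) plus a heteroatom lone pair (2) give 6 π electrons. 6 = 4(1)+2, so it is aromatic (thiophene).
The 5-membered ring with one sulfur and one =N– is planar and fully conjugated; 2 ring double bonds (4 π electrons) plus a heteroatom lone pair (2) give 6 π electrons. Since 6 = 4n+2 (n=1), it is aromatic (thiazole).
The 6-membered ring has two sp³ carbons, so it is not fully conjugated — not aromatic (1,4-cyclohexadiene).
2 of the 3 rings are aromatic. Total: 2.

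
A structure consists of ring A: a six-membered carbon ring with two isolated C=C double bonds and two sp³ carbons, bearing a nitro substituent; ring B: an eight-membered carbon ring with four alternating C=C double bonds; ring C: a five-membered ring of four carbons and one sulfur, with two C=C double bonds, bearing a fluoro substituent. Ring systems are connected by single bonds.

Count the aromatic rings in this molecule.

1

Ring A has two sp³ carbons, so it is not fully conjugated — not aromatic (1,4-cyclohexadiene).
Ring B has only sp² ring atoms; a planar conformation would have a fully conjugated π system of 8 electrons. But 8 = 4(2), which is 4n not 4n+2, so ring B is not aromatic (cyclooctatetraene) — cyclooctatetraene distorts into a non-planar tub to avoid antiaromaticity.
Ring C has a continuous p-orbital overlap around the ring; 2 ring double bonds (4 π electrons) plus a heteroatom lone pair (2) give 6 π electrons. Since 6 = 4n+2 (n=1), ring C is aromatic (thiophene).
Aromatic: C. Total: 1.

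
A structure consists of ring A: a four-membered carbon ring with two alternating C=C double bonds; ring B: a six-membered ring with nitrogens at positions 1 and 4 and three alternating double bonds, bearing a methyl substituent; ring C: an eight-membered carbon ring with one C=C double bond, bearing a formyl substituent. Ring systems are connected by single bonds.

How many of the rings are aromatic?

1

Ring A has only sp² ring atoms; a planar conformation would have a fully conjugated π system of 4 electrons. But 4 = 4(1), which is 4n not 4n+2, so ring A is not aromatic (cyclobutadiene) — cyclobutadiene is antiaromatic and distorts to a rectangle.
Ring B is planar and fully conjugated; 3 ring double bonds give 6 π electrons. Since 6 = 4n+2 (n=1), ring B is aromatic (pyrazine).
Ring C has six sp³ carbons, so it is not fully conjugated — not aromatic (cyclooctene).
Aromatic: B. Total: 1.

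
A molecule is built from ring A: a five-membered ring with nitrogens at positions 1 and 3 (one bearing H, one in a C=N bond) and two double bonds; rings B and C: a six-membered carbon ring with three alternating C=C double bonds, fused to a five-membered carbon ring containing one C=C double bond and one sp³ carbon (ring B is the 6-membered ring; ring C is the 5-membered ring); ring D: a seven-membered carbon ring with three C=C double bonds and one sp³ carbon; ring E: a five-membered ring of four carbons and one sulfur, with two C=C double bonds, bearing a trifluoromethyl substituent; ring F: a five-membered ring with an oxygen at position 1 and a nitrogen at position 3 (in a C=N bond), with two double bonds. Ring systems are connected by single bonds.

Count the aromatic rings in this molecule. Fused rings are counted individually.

Ring A has a continuous p-orbital overlap around the ring; 2 ring double bonds (4 π electrons) plus a heteroatom lone pair (2) give 6 π electrons. 6 = 4(1)+2, so ring A is aromatic (imidazole).
Ring B is fully conjugated (every ring atom contributes a p orbital); 3 ring double bonds give 6 π electrons. 6 = 4(1)+2, so ring B is aromatic (benzene ring).
Ring C has one sp³ carbon, so it is not fully conjugated — not aromatic (cyclopentene ring).
Ring D has one sp³ carbon, so it is not fully conjugated — not aromatic (cycloheptatriene).
Ring E has a continuous p-orbital overlap around the ring; 2 ring double bonds (4 π electrons) plus a heteroatom lone pair (2) give 6 π electrons. That satisfies 4n+2 with n=1, so ring E is aromatic (thiophene).
Ring F has a continuous p-orbital overlap around the ring; 2 ring double bonds (4 π electrons) plus a heteroatom lone pair (2) give 6 π electrons. That satisfies 4n+2 with n=1, so ring F is aromatic (oxazole).
Aromatic: A, B, E, F. Total: 4.

4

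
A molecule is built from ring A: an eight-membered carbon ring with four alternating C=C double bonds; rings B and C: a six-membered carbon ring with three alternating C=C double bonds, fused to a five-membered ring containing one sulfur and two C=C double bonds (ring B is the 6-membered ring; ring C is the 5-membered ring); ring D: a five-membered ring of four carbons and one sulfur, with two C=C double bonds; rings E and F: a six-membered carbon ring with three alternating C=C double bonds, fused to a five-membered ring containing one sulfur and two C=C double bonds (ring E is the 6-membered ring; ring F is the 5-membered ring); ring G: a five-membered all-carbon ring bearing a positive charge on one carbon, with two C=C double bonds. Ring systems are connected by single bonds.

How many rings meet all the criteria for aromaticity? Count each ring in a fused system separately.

Ring A has only sp² ring atoms; a planar conformation would have a fully conjugated π system of 8 electrons. But 8 = 4(2), which is 4n not 4n+2, so ring A is not aromatic (cyclooctatetraene) — cyclooctatetraene distorts into a non-planar tub to avoid antiaromaticity.
Rings B and C form a fused bicyclic system (with one sulfur) with 9 sp² atoms and 10 π electrons from ring double bonds plus a heteroatom lone pair. 10 = 4(2)+2, so the system is aromatic and both rings count as aromatic (benzothiophene).
Ring D has a continuous p-orbital overlap around the ring; 2 ring double bonds (4 π electrons) plus a heteroatom lone pair (2) give 6 π electrons. Since 6 = 4n+2 (n=1), ring D is aromatic (thiophene).
Rings E and F form a fused bicyclic system (with one sulfur) with 9 sp² atoms and 10 π electrons from ring double bonds plus a heteroatom lone pair. 10 = 4(2)+2, so the system is aromatic and both rings count as aromatic (benzothiophene).
Ring G has only sp² ring atoms; a planar conformation would have a fully conjugated π system of 4 electrons. But 4 = 4(1), which is 4n not 4n+2, so ring G is not aromatic (cyclopentadienyl cation).
Aromatic: B, C, D, E, F. Total: 5.

5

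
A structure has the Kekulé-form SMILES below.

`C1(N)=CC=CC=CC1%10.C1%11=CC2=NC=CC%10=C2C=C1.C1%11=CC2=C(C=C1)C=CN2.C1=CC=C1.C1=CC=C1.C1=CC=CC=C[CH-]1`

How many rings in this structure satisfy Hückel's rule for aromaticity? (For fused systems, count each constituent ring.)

The SMILES encodes a seven-membered carbon ring with three C=C double bonds and one sp³ carbon; two fused six-membered rings, each with three alternating double bonds; one ring is all carbon and the other has one ring nitrogen; a six-membered carbon ring with three alternating C=C double bonds, fused to a five-membered ring containing one N–H nitrogen and two C=C double bonds; a four-membered carbon ring with two alternating C=C double bonds; a four-membered carbon ring with two alternating C=C double bonds; a seven-membered all-carbon ring bearing a negative charge on one carbon, with three C=C double bonds.
The 7-membered ring has one sp³ carbon, so it is not fully conjugated — not aromatic (cycloheptatriene).
The fused 6/6-membered bicyclic (with one nitrogen) is a single π system with 10 sp² atoms and 10 π electrons from ring double bonds. 10 = 4(2)+2, so the system is aromatic and both rings count as aromatic (quinoline).
The fused 6/5-membered bicyclic (with one N–H) is a single π system with 9 sp² atoms and 10 π electrons from ring double bonds plus a heteroatom lone pair. 10 = 4(2)+2, so the system is aromatic and both rings count as aromatic (indole).
The 4-membered ring has only sp² ring atoms; a planar conformation would have a fully conjugated π system of 4 electrons. But 4 = 4(1), which is 4n not 4n+2, so it is not aromatic (cyclobutadiene) — cyclobutadiene is antiaromatic and distorts to a rectangle.
The second 4-membered ring has only sp² ring atoms; a planar conformation would have a fully conjugated π system of 4 electrons. But 4 = 4(1), which is 4n not 4n+2, so it is not aromatic (cyclobutadiene) — cyclobutadiene is antiaromatic and distorts to a rectangle.
The second 7-membered ring has only sp² ring atoms; a planar conformation would have a fully conjugated π system of 8 electrons. But 8 = 4(2), which is 4n not 4n+2, so it is not aromatic (cycloheptatrienyl anion).
4 of the 8 rings are aromatic. Total: 4.

4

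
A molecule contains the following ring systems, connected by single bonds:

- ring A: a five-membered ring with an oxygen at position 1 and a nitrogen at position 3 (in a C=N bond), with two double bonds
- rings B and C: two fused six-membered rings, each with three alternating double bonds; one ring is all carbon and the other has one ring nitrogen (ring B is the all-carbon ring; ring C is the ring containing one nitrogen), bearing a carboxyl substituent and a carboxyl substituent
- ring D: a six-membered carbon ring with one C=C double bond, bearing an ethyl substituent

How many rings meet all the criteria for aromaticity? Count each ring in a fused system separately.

3

Ring A is fully conjugated (every ring atom contributes a p orbital); 2 ring double bonds (4 π electrons) plus a heteroatom lone pair (2) give 6 π electrons. That satisfies 4n+2 with n=1, so ring A is aromatic (oxazole).
Rings B and C form a fused bicyclic system (with one nitrogen) with 10 sp² atoms and 10 π electrons from ring double bonds. 10 = 4(2)+2, so the system is aromatic and both rings count as aromatic (quinoline).
Ring D has four sp³ carbons, so it is not fully conjugated — not aromatic (cyclohexene).
Aromatic: A, B, C. Total: 3.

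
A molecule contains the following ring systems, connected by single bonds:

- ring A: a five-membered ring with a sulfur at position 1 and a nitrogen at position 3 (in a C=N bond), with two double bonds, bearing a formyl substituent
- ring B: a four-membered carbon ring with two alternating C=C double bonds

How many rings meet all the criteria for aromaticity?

1

Ring A is fully conjugated (every ring atom contributes a p orbital); 2 ring double bonds (4 π electrons) plus a heteroatom lone pair (2) give 6 π electrons. Since 6 = 4n+2 (n=1), ring A is aromatic (thiazole).
Ring B has only sp² ring atoms; a planar conformation would have a fully conjugated π system of 4 electrons. But 4 = 4(1), which is 4n not 4n+2, so ring B is not aromatic (cyclobutadiene) — cyclobutadiene is antiaromatic and distorts to a rectangle.
Aromatic: A. Total: 1.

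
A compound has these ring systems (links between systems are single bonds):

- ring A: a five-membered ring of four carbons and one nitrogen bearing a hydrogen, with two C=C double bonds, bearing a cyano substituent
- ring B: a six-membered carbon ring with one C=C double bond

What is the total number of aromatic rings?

1

Ring A is fully conjugated (every ring atom contributes a p orbital); 2 ring double bonds (4 π electrons) plus a heteroatom lone pair (2) give 6 π electrons. That satisfies 4n+2 with n=1, so ring A is aromatic (pyrrole).
Ring B has four sp³ carbons, so it is not fully conjugated — not aromatic (cyclohexene).
Aromatic: A. Total: 1.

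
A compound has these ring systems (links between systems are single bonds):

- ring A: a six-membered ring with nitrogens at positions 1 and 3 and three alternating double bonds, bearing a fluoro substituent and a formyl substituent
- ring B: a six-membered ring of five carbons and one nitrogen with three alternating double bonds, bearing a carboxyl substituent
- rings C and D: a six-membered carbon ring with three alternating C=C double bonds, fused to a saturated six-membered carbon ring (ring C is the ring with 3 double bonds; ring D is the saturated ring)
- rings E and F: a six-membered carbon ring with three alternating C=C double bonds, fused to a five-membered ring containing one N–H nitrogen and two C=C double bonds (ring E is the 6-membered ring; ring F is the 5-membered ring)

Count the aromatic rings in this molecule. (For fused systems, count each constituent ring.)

Ring A is planar and fully conjugated; 3 ring double bonds give 6 π electrons. That satisfies 4n+2 with n=1, so ring A is aromatic (pyrimidine).
Ring B is planar and fully conjugated; 3 ring double bonds give 6 π electrons. That satisfies 4n+2 with n=1, so ring B is aromatic (pyridine).
Ring C has a continuous p-orbital overlap around the ring; 3 ring double bonds give 6 π electrons. Since 6 = 4n+2 (n=1), ring C is aromatic (benzene ring).
Ring D has four sp³ carbons, so it is not fully conjugated — not aromatic (cyclohexane ring).
Rings E and F form a fused bicyclic system (with one N–H) with 9 sp² atoms and 10 π electrons from ring double bonds plus a heteroatom lone pair. 10 = 4(2)+2, so the system is aromatic and both rings count as aromatic (indole).
Aromatic: A, B, C, E, F. Total: 5.

5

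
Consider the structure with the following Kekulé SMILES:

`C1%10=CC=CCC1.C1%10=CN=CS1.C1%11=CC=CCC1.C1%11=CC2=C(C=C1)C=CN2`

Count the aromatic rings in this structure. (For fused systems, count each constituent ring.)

The SMILES encodes a six-membered carbon ring with two conjugated C=C double bonds and two sp³ carbons; a five-membered ring with a sulfur at position 1 and a nitrogen at position 3 (in a C=N bond), with two double bonds; a six-membered carbon ring with two conjugated C=C double bonds and two sp³ carbons; a six-membered carbon ring with three alternating C=C double bonds, fused to a five-membered ring containing one N–H nitrogen and two C=C double bonds.
The 6-membered ring has two sp³ carbons, so it is not fully conjugated — not aromatic (1,3-cyclohexadiene).
The 5-membered ring with one sulfur and one =N– has a continuous p-orbital overlap around the ring; 2 ring double bonds (4 π electrons) plus a heteroatom lone pair (2) give 6 π electrons. 6 = 4(1)+2, so it is aromatic (thiazole).
The second 6-membered ring has two sp³ carbons, so it is not fully conjugated — not aromatic (1,3-cyclohexadiene).
The fused 6/5-membered bicyclic (with one N–H) is a single π system with 9 sp² atoms and 10 π electrons from ring double bonds plus a heteroatom lone pair. 10 = 4(2)+2, so the system is aromatic and both rings count as aromatic (indole).
3 of the 5 rings are aromatic. Total: 3.

3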